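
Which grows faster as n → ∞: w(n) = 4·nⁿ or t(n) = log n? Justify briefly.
Comparing growth rates:
Growth-rate hierarchy: log n ≺ any polynomial ≺ any exponential cⁿ (c>1) ≺ n! ≺ nⁿ.
super-exponential nⁿ dominates logarithmic asymptotically.

w(n) grows faster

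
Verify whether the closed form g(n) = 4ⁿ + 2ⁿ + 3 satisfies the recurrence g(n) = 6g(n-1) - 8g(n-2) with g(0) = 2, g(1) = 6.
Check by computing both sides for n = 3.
From the recurrence with g(0) = 2, g(1) = 6:
  g(0) = 2, g(1) = 6, g(2) = 20, g(3) = 72
  so the recurrence gives g(3) = 72.
From the proposed closed form g(n) = 4ⁿ + 2ⁿ + 3:
  g(3) = 75.
The recurrence gives 72 but the closed form gives 75, so the closed form does not satisfy the recurrence.

No, the closed form is incorrect.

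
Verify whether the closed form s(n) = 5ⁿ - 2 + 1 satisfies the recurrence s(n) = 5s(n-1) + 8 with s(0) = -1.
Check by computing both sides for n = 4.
From the recurrence with s(0) = -1:
  s(0) = -1, s(1) = 3, s(2) = 23, s(3) = 123, s(4) = 623
  so the recurrence gives s(4) = 623.
From the proposed closed form s(n) = 5ⁿ - 2 + 1:
  s(4) = 624.
The recurrence gives 623 but the closed form gives 624, so the closed form does not satisfy the recurrence.

No, the closed form is incorrect.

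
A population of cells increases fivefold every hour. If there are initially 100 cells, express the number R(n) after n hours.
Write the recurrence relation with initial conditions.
Each hour multiplies the count by 5, so the count after n hours depends only on the count after n-1 hours: R(n) = 5 × R(n-1). The starting count gives R(0) = 100.
Unrolling n times gives the closed form R(n) = 100 × 5ⁿ.

R(n) = 5 × R(n-1), R(0) = 100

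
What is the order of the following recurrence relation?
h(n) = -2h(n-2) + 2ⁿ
The order is the largest lag k for which h(n-k) appears. Here the deepest term is h(n-2) (the 2ⁿ term is non-homogeneous and does not affect the order), so the order is 2.

Order 2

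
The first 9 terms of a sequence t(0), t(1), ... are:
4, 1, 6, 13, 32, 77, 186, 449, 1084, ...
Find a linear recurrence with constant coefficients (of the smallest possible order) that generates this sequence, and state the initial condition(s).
Look for the lowest-order linear relation among consecutive terms.
Observation: t(n) - 2·t(n-1) - (1)·t(n-2) = 0 holds for the shown terms, and no order-1 relation t(n) = α·t(n-1) + β fits.
Check at n=3: 2·6 + (1)·1 = 13. ✓

t(n) = 2t(n-1) + t(n-2), t(0) = 4, t(1) = 1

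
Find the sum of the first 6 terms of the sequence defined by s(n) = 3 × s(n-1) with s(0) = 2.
Computing the sequence terms: 2, 6, 18, 54, 162, 486
Adding these values together:

728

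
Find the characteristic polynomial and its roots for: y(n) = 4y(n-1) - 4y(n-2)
Substitute y(n) = rⁿ and divide through by rⁿ⁻²: r² - 4r + 4 = 0
Factor: (r - 2)² = 0, so r = 2 (double root).
General solution: y(n) = (A + Bn)·2ⁿ

Characteristic: r² - 4r + 4 = 0, Roots: r = 2 (double root)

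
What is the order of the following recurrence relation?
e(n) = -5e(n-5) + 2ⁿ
The order is the largest lag k for which e(n-k) appears. Here the deepest term is e(n-5) (the 2ⁿ term is non-homogeneous and does not affect the order), so the order is 5.

Order 5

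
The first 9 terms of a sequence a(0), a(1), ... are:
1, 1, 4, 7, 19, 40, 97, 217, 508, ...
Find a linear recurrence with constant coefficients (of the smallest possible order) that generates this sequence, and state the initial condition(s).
Look for the lowest-order linear relation among consecutive terms.
Observation: a(n) - 1·a(n-1) - (3)·a(n-2) = 0 holds for the shown terms, and no order-1 relation a(n) = α·a(n-1) + β fits.
Check at n=3: 1·4 + (3)·1 = 7. ✓

a(n) = a(n-1) + 3a(n-2), a(0) = 1, a(1) = 1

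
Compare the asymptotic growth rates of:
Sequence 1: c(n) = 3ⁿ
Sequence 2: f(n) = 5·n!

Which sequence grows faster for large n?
Comparing growth rates:
Growth-rate hierarchy: log n ≺ any polynomial ≺ any exponential cⁿ (c>1) ≺ n! ≺ nⁿ.
factorial dominates exponential base 3 asymptotically.

f(n) grows faster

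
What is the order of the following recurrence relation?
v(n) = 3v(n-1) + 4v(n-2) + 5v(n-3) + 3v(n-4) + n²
The order is the largest lag k for which v(n-k) appears. Here the deepest term is v(n-4) (the n² term is non-homogeneous and does not affect the order), so the order is 4.

Order 4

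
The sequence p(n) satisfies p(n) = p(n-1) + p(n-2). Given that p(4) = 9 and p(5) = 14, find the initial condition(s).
Work backwards using p(k) = p(k+2) - p(k+1):
p(3) = p(5) - p(4) = 14 - 9 = 5
p(2) = p(4) - p(3) = 9 - 5 = 4
p(1) = p(3) - p(2) = 5 - 4 = 1
p(0) = p(2) - p(1) = 4 - 1 = 3

p(0) = 3, p(1) = 1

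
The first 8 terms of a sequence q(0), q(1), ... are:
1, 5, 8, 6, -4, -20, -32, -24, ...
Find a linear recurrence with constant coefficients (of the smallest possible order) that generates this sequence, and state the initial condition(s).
Look for the lowest-order linear relation among consecutive terms.
Observation: q(n) - 2·q(n-1) - (-2)·q(n-2) = 0 holds for the shown terms, and no order-1 relation q(n) = α·q(n-1) + β fits.
Check at n=3: 2·8 + (-2)·5 = 6. ✓

q(n) = 2q(n-1) - 2q(n-2), q(0) = 1, q(1) = 5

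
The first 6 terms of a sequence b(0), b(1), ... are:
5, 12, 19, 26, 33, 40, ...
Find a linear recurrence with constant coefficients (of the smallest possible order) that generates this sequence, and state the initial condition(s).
Look for the lowest-order linear relation among consecutive terms.
Observation: consecutive differences are constant (= 7).
Check at n=2: 1·12 + 7 = 19. ✓

b(n) = b(n-1) + 7, b(0) = 5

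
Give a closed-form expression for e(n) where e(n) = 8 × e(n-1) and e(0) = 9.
Recurrence: e(n) = 8 × e(n-1), initial: e(0) = 9.
Each term is 8 times the previous, so this is geometric with ratio 8. After n steps: e(n) = e(0)·8ⁿ = 9·8ⁿ.

e(n) = 9·8ⁿ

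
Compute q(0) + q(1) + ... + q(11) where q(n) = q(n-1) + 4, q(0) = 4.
Computing the sequence terms: 4, 8, 12, 16, 20, 24, 28, 32, 36, 40, 44, 48
Adding these values together:

312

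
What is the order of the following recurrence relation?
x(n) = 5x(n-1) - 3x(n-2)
The order is the largest lag k for which x(n-k) appears. Here the deepest term is x(n-2), so the order is 2.

Order 2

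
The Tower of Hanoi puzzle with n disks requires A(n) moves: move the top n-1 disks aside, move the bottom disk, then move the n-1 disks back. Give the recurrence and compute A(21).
Moving n disks = move the top n-1 disks aside (A(n-1) moves) + move the largest disk (1 move) + move the n-1 disks back on top (A(n-1) moves), so A(n) = 2A(n-1) + 1, with A(1) = 1 (a single disk takes one move).
First terms: 1, 3, 7, 15, 31, 63, … — each is one less than a power of 2. Indeed A(n) + 1 = 2(A(n-1) + 1) with A(1) + 1 = 2, so A(n) + 1 = 2ⁿ and A(n) = 2ⁿ - 1.
Hence A(21) = 2^21 - 1 = 2097152 - 1 = 2097151.

A(n) = 2A(n-1) + 1, A(1) = 1; A(21) = 2097151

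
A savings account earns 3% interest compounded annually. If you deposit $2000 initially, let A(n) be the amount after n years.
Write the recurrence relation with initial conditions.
Each year the balance grows by 3%, i.e. is multiplied by 1 + 3/100 = 1.03, so A(n) = 1.03 × A(n-1). The initial deposit gives A(0) = 2000.
Unrolling gives the closed form A(n) = 2000 × (1.03)ⁿ.

A(n) = 1.03 × A(n-1), A(0) = 2000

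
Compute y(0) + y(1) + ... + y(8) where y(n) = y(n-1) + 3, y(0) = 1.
Computing the sequence terms: 1, 4, 7, 10, 13, 16, 19, 22, 25
Adding these values together:

117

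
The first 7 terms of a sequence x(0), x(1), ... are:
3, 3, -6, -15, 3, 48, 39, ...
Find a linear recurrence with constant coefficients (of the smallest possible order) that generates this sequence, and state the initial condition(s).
Look for the lowest-order linear relation among consecutive terms.
Observation: x(n) - 1·x(n-1) - (-3)·x(n-2) = 0 holds for the shown terms, and no order-1 relation x(n) = α·x(n-1) + β fits.
Check at n=3: 1·-6 + (-3)·3 = -15. ✓

x(n) = x(n-1) - 3x(n-2), x(0) = 3, x(1) = 3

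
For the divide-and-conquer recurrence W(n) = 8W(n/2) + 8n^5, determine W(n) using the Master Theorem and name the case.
Master Theorem template: W(n) = a·W(n/b) + f(n).
Here: a=8, b=2, f(n)=8n^5
Compute log_b(a) = log_2(8) = 3.
f(n) = 8n^5 = Ω(n^(3+ε)) with ε = 2, and the regularity condition holds (a·f(n/b) = (a/b^5)·f(n) with a/b^5 = 2^-2 < 1). Case 3: W(n) = Θ(f(n)) = Θ(n^5).

Case 3: W(n) = Θ(n^5)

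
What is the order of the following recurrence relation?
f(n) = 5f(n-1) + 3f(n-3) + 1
The order is the largest lag k for which f(n-k) appears. Here the deepest term is f(n-3) (the 1 term is non-homogeneous and does not affect the order), so the order is 3.

Order 3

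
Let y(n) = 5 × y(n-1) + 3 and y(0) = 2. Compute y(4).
Computing step by step:
y(0) = 2
y(1) = 5 × 2 + 3 = 13
y(2) = 5 × 13 + 3 = 68
y(3) = 5 × 68 + 3 = 343
y(4) = 5 × 343 + 3 = 1718

1718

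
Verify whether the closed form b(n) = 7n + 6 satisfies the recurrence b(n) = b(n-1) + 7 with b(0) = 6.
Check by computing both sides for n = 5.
From the recurrence with b(0) = 6:
  b(0) = 6, b(1) = 13, b(2) = 20, b(3) = 27, b(4) = 34, b(5) = 41
  so the recurrence gives b(5) = 41.
From the proposed closed form b(n) = 7n + 6:
  b(5) = 41.
Both sides give 41 at n = 5, and the initial condition(s) match, so the closed form is consistent.

Yes, the closed form is correct.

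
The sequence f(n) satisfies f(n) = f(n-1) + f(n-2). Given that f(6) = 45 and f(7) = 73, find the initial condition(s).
Work backwards using f(k) = f(k+2) - f(k+1):
f(5) = f(7) - f(6) = 73 - 45 = 28
f(4) = f(6) - f(5) = 45 - 28 = 17
f(3) = f(5) - f(4) = 28 - 17 = 11
f(2) = f(4) - f(3) = 17 - 11 = 6
f(1) = f(3) - f(2) = 11 - 6 = 5
f(0) = f(2) - f(1) = 6 - 5 = 1

f(0) = 1, f(1) = 5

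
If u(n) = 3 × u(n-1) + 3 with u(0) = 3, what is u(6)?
Computing step by step:
u(0) = 3
u(1) = 3 × 3 + 3 = 12
u(2) = 3 × 12 + 3 = 39
u(3) = 3 × 39 + 3 = 120
u(4) = 3 × 120 + 3 = 363
u(5) = 3 × 363 + 3 = 1092
u(6) = 3 × 1092 + 3 = 3279

3279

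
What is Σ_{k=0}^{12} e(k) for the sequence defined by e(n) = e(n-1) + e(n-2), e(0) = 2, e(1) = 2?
Computing the sequence terms: 2, 2, 4, 6, 10, 16, 26, 42, 68, 110, 178, 288, 466
Adding these values together:

1218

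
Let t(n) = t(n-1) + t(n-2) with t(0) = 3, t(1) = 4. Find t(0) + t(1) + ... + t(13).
Computing the sequence terms: 3, 4, 7, 11, 18, 29, 47, 76, 123, 199, 322, 521, 843, 1364
Adding these values together:

3567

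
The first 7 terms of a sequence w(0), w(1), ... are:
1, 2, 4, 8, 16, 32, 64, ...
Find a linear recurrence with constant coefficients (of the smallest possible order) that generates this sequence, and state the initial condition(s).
Look for the lowest-order linear relation among consecutive terms.
Observation: each term is 2× the previous.
Check at n=2: 2·2 = 4. ✓

w(n) = 2 × w(n-1), w(0) = 1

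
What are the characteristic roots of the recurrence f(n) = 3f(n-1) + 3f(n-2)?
Substitute f(n) = rⁿ and divide through by rⁿ⁻²: r² - 3r - 3 = 0
Discriminant: 3² + 4·3 = 21, not a perfect square, so by the quadratic formula r = (3 ± √21)/2.
General solution: f(n) = A·r₁ⁿ + B·r₂ⁿ where r₁,r₂ = (3 ± √21)/2

Characteristic: r² - 3r - 3 = 0, Roots: r = (3 ± √21)/2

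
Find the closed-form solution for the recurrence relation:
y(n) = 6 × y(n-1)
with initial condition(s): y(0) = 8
Recurrence: y(n) = 6 × y(n-1), initial: y(0) = 8.
Each term is 6 times the previous, so this is geometric with ratio 6. After n steps: y(n) = y(0)·6ⁿ = 8·6ⁿ.

y(n) = 8·6ⁿ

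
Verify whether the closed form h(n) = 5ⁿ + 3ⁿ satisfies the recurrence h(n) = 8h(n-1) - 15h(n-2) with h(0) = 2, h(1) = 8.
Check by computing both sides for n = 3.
From the recurrence with h(0) = 2, h(1) = 8:
  h(0) = 2, h(1) = 8, h(2) = 34, h(3) = 152
  so the recurrence gives h(3) = 152.
From the proposed closed form h(n) = 5ⁿ + 3ⁿ:
  h(3) = 152.
Both sides give 152 at n = 3, and the initial condition(s) match, so the closed form is consistent.

Yes, the closed form is correct.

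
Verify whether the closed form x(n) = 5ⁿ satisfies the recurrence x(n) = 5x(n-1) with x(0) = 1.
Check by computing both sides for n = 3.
From the recurrence with x(0) = 1:
  x(0) = 1, x(1) = 5, x(2) = 25, x(3) = 125
  so the recurrence gives x(3) = 125.
From the proposed closed form x(n) = 5ⁿ:
  x(3) = 125.
Both sides give 125 at n = 3, and the initial condition(s) match, so the closed form is consistent.

Yes, the closed form is correct.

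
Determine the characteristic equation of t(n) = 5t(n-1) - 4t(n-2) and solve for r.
Substitute t(n) = rⁿ and divide through by rⁿ⁻²: r² - 5r + 4 = 0
Factor: (r - 4)(r - 1) = 0, so r = 4, 1.
General solution: t(n) = A·4ⁿ + B·1ⁿ

Characteristic: r² - 5r + 4 = 0, Roots: r = 4, 1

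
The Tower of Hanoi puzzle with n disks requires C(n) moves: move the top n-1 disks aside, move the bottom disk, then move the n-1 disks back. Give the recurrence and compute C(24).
Moving n disks = move the top n-1 disks aside (C(n-1) moves) + move the largest disk (1 move) + move the n-1 disks back on top (C(n-1) moves), so C(n) = 2C(n-1) + 1, with C(1) = 1 (a single disk takes one move).
First terms: 1, 3, 7, 15, 31, 63, … — each is one less than a power of 2. Indeed C(n) + 1 = 2(C(n-1) + 1) with C(1) + 1 = 2, so C(n) + 1 = 2ⁿ and C(n) = 2ⁿ - 1.
Hence C(24) = 2^24 - 1 = 16777216 - 1 = 16777215.

C(n) = 2C(n-1) + 1, C(1) = 1; C(24) = 16777215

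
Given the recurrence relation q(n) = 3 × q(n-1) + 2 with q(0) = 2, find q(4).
Computing step by step:
q(0) = 2
q(1) = 3 × 2 + 2 = 8
q(2) = 3 × 8 + 2 = 26
q(3) = 3 × 26 + 2 = 80
q(4) = 3 × 80 + 2 = 242

242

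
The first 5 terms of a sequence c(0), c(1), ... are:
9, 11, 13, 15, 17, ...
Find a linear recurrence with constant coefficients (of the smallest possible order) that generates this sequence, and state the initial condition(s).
Look for the lowest-order linear relation among consecutive terms.
Observation: consecutive differences are constant (= 2).
Check at n=2: 1·11 + 2 = 13. ✓

c(n) = c(n-1) + 2, c(0) = 9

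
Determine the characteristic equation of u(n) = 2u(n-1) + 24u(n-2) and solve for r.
Substitute u(n) = rⁿ and divide through by rⁿ⁻²: r² - 2r - 24 = 0
Factor: (r + 4)(r - 6) = 0, so r = -4, 6.
General solution: u(n) = A·(-4)ⁿ + B·6ⁿ

Characteristic: r² - 2r - 24 = 0, Roots: r = -4, 6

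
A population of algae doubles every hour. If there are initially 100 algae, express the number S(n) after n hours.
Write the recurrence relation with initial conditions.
Each hour multiplies the count by 2, so the count after n hours depends only on the count after n-1 hours: S(n) = 2 × S(n-1). The starting count gives S(0) = 100.
Unrolling n times gives the closed form S(n) = 100 × 2ⁿ.

S(n) = 2 × S(n-1), S(0) = 100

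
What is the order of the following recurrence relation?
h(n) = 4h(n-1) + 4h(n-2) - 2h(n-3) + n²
The order is the largest lag k for which h(n-k) appears. Here the deepest term is h(n-3) (the n² term is non-homogeneous and does not affect the order), so the order is 3.

Order 3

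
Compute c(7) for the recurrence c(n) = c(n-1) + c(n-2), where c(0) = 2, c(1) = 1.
Computing the sequence terms:
2, 1, 3, 4, 7, 11, 18, 29

29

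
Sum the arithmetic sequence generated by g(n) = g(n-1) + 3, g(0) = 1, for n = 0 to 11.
Computing the sequence terms: 1, 4, 7, 10, 13, 16, 19, 22, 25, 28, 31, 34
Adding these values together:

210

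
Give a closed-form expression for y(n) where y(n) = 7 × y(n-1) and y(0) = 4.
Recurrence: y(n) = 7 × y(n-1), initial: y(0) = 4.
Each term is 7 times the previous, so this is geometric with ratio 7. After n steps: y(n) = y(0)·7ⁿ = 4·7ⁿ.

y(n) = 4·7ⁿ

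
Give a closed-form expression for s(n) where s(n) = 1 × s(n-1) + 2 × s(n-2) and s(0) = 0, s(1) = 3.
Recurrence: s(n) = 1 × s(n-1) + 2 × s(n-2), initial: s(0) = 0, s(1) = 3.
Characteristic equation: r² - 1r - 2 = 0, which factors as (r - 2)(r + 1) = 0, so r = 2, -1. General solution s(n) = A·2ⁿ + B·(-1)ⁿ. From s(0) = 0: A + B = 0. From s(1) = 3: 2A - 1B = 3. Solving gives A = 1, B = -1.

s(n) = 2ⁿ - (-1)ⁿ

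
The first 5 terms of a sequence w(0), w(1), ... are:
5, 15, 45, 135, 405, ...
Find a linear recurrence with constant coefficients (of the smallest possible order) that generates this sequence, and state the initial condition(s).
Look for the lowest-order linear relation among consecutive terms.
Observation: each term is 3× the previous.
Check at n=2: 3·15 = 45. ✓

w(n) = 3 × w(n-1), w(0) = 5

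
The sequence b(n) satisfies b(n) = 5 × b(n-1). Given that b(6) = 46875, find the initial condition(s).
In general b(n) = 5ⁿ · b(0). At n = 6: b(0) = b(6) / 5^6 = 46875 / 15625 = 3.

b(0) = 3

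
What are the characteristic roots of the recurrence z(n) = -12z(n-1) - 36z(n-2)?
Substitute z(n) = rⁿ and divide through by rⁿ⁻²: r² + 12r + 36 = 0
Factor: (r + 6)² = 0, so r = -6 (double root).
General solution: z(n) = (A + Bn)·(-6)ⁿ

Characteristic: r² + 12r + 36 = 0, Roots: r = -6 (double root)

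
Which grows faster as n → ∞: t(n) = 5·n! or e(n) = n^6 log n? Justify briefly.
Comparing growth rates:
Growth-rate hierarchy: log n ≺ any polynomial ≺ any exponential cⁿ (c>1) ≺ n! ≺ nⁿ.
factorial dominates polynomial degree 6 (with log factor) asymptotically.

t(n) grows faster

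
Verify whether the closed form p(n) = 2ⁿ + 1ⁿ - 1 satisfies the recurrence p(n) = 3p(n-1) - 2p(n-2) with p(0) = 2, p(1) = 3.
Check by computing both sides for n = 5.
From the recurrence with p(0) = 2, p(1) = 3:
  p(0) = 2, p(1) = 3, p(2) = 5, p(3) = 9, p(4) = 17, p(5) = 33
  so the recurrence gives p(5) = 33.
From the proposed closed form p(n) = 2ⁿ + 1ⁿ - 1:
  p(5) = 32.
The recurrence gives 33 but the closed form gives 32, so the closed form does not satisfy the recurrence.

No, the closed form is incorrect.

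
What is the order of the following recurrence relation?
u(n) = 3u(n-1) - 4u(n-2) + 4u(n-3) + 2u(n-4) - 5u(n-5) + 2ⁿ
The order is the largest lag k for which u(n-k) appears. Here the deepest term is u(n-5) (the 2ⁿ term is non-homogeneous and does not affect the order), so the order is 5.

Order 5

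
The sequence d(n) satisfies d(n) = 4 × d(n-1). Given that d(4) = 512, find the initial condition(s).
In general d(n) = 4ⁿ · d(0). At n = 4: d(0) = d(4) / 4^4 = 512 / 256 = 2.

d(0) = 2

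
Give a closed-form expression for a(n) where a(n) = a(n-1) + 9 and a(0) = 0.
Recurrence: a(n) = a(n-1) + 9, initial: a(0) = 0.
Each step adds 9, so a(n) = a(0) + 9n = 9n.

a(n) = 9n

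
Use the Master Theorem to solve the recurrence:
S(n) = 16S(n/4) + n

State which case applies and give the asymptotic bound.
Master Theorem template: S(n) = a·S(n/b) + f(n).
Here: a=16, b=4, f(n)=n
Compute log_b(a) = log_4(16) = 2.
f(n) = n = O(n^(2-ε)) with ε = 1. Case 1: S(n) = Θ(n^log_b(a)) = Θ(n^2).

Case 1: S(n) = Θ(n^2)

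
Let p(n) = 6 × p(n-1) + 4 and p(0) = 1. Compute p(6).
Computing step by step:
p(0) = 1
p(1) = 6 × 1 + 4 = 10
p(2) = 6 × 10 + 4 = 64
p(3) = 6 × 64 + 4 = 388
p(4) = 6 × 388 + 4 = 2332
p(5) = 6 × 2332 + 4 = 13996
p(6) = 6 × 13996 + 4 = 83980

83980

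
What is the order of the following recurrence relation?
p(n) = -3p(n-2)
The order is the largest lag k for which p(n-k) appears. Here the deepest term is p(n-2), so the order is 2.

Order 2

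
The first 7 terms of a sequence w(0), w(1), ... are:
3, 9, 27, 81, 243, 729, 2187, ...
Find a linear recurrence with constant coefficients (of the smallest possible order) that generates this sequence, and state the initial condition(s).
Look for the lowest-order linear relation among consecutive terms.
Observation: each term is 3× the previous.
Check at n=2: 3·9 = 27. ✓

w(n) = 3 × w(n-1), w(0) = 3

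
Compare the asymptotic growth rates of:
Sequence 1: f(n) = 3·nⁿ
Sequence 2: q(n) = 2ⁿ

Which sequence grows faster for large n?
Comparing growth rates:
Growth-rate hierarchy: log n ≺ any polynomial ≺ any exponential cⁿ (c>1) ≺ n! ≺ nⁿ.
super-exponential nⁿ dominates exponential base 2 asymptotically.

f(n) grows faster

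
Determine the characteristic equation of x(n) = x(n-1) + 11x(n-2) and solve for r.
Substitute x(n) = rⁿ and divide through by rⁿ⁻²: r² - r - 11 = 0
Discriminant: 1² + 4·11 = 45, not a perfect square, so by the quadratic formula r = (1 ± √45)/2.
General solution: x(n) = A·r₁ⁿ + B·r₂ⁿ where r₁,r₂ = (1 ± √45)/2

Characteristic: r² - r - 11 = 0, Roots: r = (1 ± √45)/2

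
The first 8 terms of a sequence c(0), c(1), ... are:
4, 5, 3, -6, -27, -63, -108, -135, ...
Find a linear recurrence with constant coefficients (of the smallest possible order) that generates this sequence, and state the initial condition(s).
Look for the lowest-order linear relation among consecutive terms.
Observation: c(n) - 3·c(n-1) - (-3)·c(n-2) = 0 holds for the shown terms, and no order-1 relation c(n) = α·c(n-1) + β fits.
Check at n=3: 3·3 + (-3)·5 = -6. ✓

c(n) = 3c(n-1) - 3c(n-2), c(0) = 4, c(1) = 5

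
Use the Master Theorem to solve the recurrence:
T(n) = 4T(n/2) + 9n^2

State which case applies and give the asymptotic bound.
Master Theorem template: T(n) = a·T(n/b) + f(n).
Here: a=4, b=2, f(n)=9n^2
Compute log_b(a) = log_2(4) = 2.
f(n) = 9n^2 = Θ(n^2). Case 2: T(n) = Θ(n^2 log n).

Case 2: T(n) = Θ(n^2 log n)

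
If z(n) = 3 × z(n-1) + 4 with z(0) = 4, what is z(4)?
Computing step by step:
z(0) = 4
z(1) = 3 × 4 + 4 = 16
z(2) = 3 × 16 + 4 = 52
z(3) = 3 × 52 + 4 = 160
z(4) = 3 × 160 + 4 = 484

484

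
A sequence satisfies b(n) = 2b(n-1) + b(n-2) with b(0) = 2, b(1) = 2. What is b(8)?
Computing the sequence terms:
2, 2, 6, 14, 34, 82, 198, 478, 1154

1154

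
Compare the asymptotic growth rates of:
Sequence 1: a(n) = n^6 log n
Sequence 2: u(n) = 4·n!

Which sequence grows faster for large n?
Comparing growth rates:
Growth-rate hierarchy: log n ≺ any polynomial ≺ any exponential cⁿ (c>1) ≺ n! ≺ nⁿ.
factorial dominates polynomial degree 6 (with log factor) asymptotically.

u(n) grows faster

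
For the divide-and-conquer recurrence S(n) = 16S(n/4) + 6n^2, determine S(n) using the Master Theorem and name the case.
Master Theorem template: S(n) = a·S(n/b) + f(n).
Here: a=16, b=4, f(n)=6n^2
Compute log_b(a) = log_4(16) = 2.
f(n) = 6n^2 = Θ(n^2). Case 2: S(n) = Θ(n^2 log n).

Case 2: S(n) = Θ(n^2 log n)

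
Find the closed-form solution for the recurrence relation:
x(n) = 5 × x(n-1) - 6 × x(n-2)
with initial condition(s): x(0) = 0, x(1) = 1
Recurrence: x(n) = 5 × x(n-1) - 6 × x(n-2), initial: x(0) = 0, x(1) = 1.
Characteristic equation: r² - 5r + 6 = 0, which factors as (r - 3)(r - 2) = 0, so r = 3, 2. General solution x(n) = A·3ⁿ + B·2ⁿ. From x(0) = 0: A + B = 0. From x(1) = 1: 3A + 2B = 1. Solving gives A = 1, B = -1.

x(n) = 3ⁿ - 2ⁿ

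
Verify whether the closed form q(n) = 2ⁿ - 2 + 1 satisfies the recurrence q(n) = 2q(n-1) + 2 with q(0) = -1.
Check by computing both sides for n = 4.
From the recurrence with q(0) = -1:
  q(0) = -1, q(1) = 0, q(2) = 2, q(3) = 6, q(4) = 14
  so the recurrence gives q(4) = 14.
From the proposed closed form q(n) = 2ⁿ - 2 + 1:
  q(4) = 15.
The recurrence gives 14 but the closed form gives 15, so the closed form does not satisfy the recurrence.

No, the closed form is incorrect.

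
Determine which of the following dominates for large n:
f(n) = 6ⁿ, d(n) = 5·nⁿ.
Comparing growth rates:
Growth-rate hierarchy: log n ≺ any polynomial ≺ any exponential cⁿ (c>1) ≺ n! ≺ nⁿ.
super-exponential nⁿ dominates exponential base 6 asymptotically.

d(n) grows faster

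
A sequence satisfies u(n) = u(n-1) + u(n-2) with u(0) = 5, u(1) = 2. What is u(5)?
Computing the sequence terms:
5, 2, 7, 9, 16, 25

25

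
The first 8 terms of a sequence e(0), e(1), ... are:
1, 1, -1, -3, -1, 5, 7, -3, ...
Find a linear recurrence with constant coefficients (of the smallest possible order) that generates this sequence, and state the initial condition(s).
Look for the lowest-order linear relation among consecutive terms.
Observation: e(n) - 1·e(n-1) - (-2)·e(n-2) = 0 holds for the shown terms, and no order-1 relation e(n) = α·e(n-1) + β fits.
Check at n=3: 1·-1 + (-2)·1 = -3. ✓

e(n) = e(n-1) - 2e(n-2), e(0) = 1, e(1) = 1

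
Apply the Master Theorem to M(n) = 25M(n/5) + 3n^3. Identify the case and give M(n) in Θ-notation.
Master Theorem template: M(n) = a·M(n/b) + f(n).
Here: a=25, b=5, f(n)=3n^3
Compute log_b(a) = log_5(25) = 2.
f(n) = 3n^3 = Ω(n^(2+ε)) with ε = 1, and the regularity condition holds (a·f(n/b) = (a/b^3)·f(n) with a/b^3 = 5^-1 < 1). Case 3: M(n) = Θ(f(n)) = Θ(n^3).

Case 3: M(n) = Θ(n^3)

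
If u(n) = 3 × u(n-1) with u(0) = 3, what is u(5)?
Computing step by step:
u(0) = 3
u(1) = 3 × 3 = 9
u(2) = 3 × 9 = 27
u(3) = 3 × 27 = 81
u(4) = 3 × 81 = 243
u(5) = 3 × 243 = 729

729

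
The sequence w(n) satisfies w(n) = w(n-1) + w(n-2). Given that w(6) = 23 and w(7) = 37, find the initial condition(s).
Work backwards using w(k) = w(k+2) - w(k+1):
w(5) = w(7) - w(6) = 37 - 23 = 14
w(4) = w(6) - w(5) = 23 - 14 = 9
w(3) = w(5) - w(4) = 14 - 9 = 5
w(2) = w(4) - w(3) = 9 - 5 = 4
w(1) = w(3) - w(2) = 5 - 4 = 1
w(0) = w(2) - w(1) = 4 - 1 = 3

w(0) = 3, w(1) = 1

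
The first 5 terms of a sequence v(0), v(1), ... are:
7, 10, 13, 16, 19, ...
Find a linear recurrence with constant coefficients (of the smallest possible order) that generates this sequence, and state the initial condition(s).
Look for the lowest-order linear relation among consecutive terms.
Observation: consecutive differences are constant (= 3).
Check at n=2: 1·10 + 3 = 13. ✓

v(n) = v(n-1) + 3, v(0) = 7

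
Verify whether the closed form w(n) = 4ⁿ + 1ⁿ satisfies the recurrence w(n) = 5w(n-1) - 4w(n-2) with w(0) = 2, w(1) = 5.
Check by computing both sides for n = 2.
From the recurrence with w(0) = 2, w(1) = 5:
  w(0) = 2, w(1) = 5, w(2) = 17
  so the recurrence gives w(2) = 17.
From the proposed closed form w(n) = 4ⁿ + 1ⁿ:
  w(2) = 17.
Both sides give 17 at n = 2, and the initial condition(s) match, so the closed form is consistent.

Yes, the closed form is correct.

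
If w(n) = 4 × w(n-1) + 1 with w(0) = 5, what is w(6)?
Computing step by step:
w(0) = 5
w(1) = 4 × 5 + 1 = 21
w(2) = 4 × 21 + 1 = 85
w(3) = 4 × 85 + 1 = 341
w(4) = 4 × 341 + 1 = 1365
w(5) = 4 × 1365 + 1 = 5461
w(6) = 4 × 5461 + 1 = 21845

21845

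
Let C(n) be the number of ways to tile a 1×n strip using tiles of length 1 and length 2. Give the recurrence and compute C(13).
Condition on the last tile: it has length 1 (leaving a 1×(n-1) strip) or length 2 (leaving a 1×(n-2) strip), so C(n) = C(n-1) + C(n-2) (order-2 linear recurrence).
For 0 ≤ i < 2 only unit tiles fit, so C(i) = 1.
Iterating the recurrence: C(2) = 2, C(3) = 3, C(4) = 5, C(5) = 8, C(6) = 13, C(7) = 21, C(8) = 34, C(9) = 55, C(10) = 89, C(11) = 144, C(12) = 233, C(13) = 377.

C(n) = C(n-1) + C(n-2), with C(i) = 1 for 0 ≤ i < 2; C(13) = 377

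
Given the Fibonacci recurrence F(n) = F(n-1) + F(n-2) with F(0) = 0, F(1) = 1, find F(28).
Computing the sequence terms:
0, 1, 1, 2, 3, 5, 8, 13, 21, 34, 55, 89, 144, 233, 377, 610, 987, 1597, 2584, 4181, 6765, 10946, 17711, 28657, 46368, 75025, 121393, 196418, 317811

317811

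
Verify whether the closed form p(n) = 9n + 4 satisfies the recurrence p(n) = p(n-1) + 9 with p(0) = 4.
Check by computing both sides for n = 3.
From the recurrence with p(0) = 4:
  p(0) = 4, p(1) = 13, p(2) = 22, p(3) = 31
  so the recurrence gives p(3) = 31.
From the proposed closed form p(n) = 9n + 4:
  p(3) = 31.
Both sides give 31 at n = 3, and the initial condition(s) match, so the closed form is consistent.

Yes, the closed form is correct.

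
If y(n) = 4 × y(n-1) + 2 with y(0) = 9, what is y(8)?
Computing step by step:
y(0) = 9
y(1) = 4 × 9 + 2 = 38
y(2) = 4 × 38 + 2 = 154
y(3) = 4 × 154 + 2 = 618
y(4) = 4 × 618 + 2 = 2474
y(5) = 4 × 2474 + 2 = 9898
y(6) = 4 × 9898 + 2 = 39594
y(7) = 4 × 39594 + 2 = 158378
y(8) = 4 × 158378 + 2 = 633514

633514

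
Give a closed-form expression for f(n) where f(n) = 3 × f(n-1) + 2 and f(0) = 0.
Recurrence: f(n) = 3 × f(n-1) + 2, initial: f(0) = 0.
Try f(n) = A·3ⁿ + C. Substituting: A·3ⁿ + C = 3(A·3ⁿ⁻¹ + C) + 2 = A·3ⁿ + 3C + 2, so C = 3C + 2, giving C = -1. Then f(0) = A - 1 = 0 gives A = 1.

f(n) = 3ⁿ - 1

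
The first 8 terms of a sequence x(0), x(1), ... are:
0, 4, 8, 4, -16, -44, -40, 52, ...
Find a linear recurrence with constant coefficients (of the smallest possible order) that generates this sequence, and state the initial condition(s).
Look for the lowest-order linear relation among consecutive terms.
Observation: x(n) - 2·x(n-1) - (-3)·x(n-2) = 0 holds for the shown terms, and no order-1 relation x(n) = α·x(n-1) + β fits.
Check at n=3: 2·8 + (-3)·4 = 4. ✓

x(n) = 2x(n-1) - 3x(n-2), x(0) = 0, x(1) = 4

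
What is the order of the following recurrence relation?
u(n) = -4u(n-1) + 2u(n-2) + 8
The order is the largest lag k for which u(n-k) appears. Here the deepest term is u(n-2) (the 8 term is non-homogeneous and does not affect the order), so the order is 2.

Order 2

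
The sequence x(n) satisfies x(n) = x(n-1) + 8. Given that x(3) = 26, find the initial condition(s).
x(3) = x(0) + 3·8, so x(0) = 26 - 24 = 2.

x(0) = 2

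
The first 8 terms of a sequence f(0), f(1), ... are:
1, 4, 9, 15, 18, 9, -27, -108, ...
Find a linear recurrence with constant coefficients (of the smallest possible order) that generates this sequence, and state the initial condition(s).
Look for the lowest-order linear relation among consecutive terms.
Observation: f(n) - 3·f(n-1) - (-3)·f(n-2) = 0 holds for the shown terms, and no order-1 relation f(n) = α·f(n-1) + β fits.
Check at n=3: 3·9 + (-3)·4 = 15. ✓

f(n) = 3f(n-1) - 3f(n-2), f(0) = 1, f(1) = 4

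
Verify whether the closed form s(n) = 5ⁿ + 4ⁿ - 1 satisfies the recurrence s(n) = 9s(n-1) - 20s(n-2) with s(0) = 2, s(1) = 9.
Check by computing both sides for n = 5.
From the recurrence with s(0) = 2, s(1) = 9:
  s(0) = 2, s(1) = 9, s(2) = 41, s(3) = 189, s(4) = 881, s(5) = 4149
  so the recurrence gives s(5) = 4149.
From the proposed closed form s(n) = 5ⁿ + 4ⁿ - 1:
  s(5) = 4148.
The recurrence gives 4149 but the closed form gives 4148, so the closed form does not satisfy the recurrence.

No, the closed form is incorrect.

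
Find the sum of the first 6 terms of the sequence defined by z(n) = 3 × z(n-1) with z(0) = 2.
Computing the sequence terms: 2, 6, 18, 54, 162, 486
Adding these values together:

728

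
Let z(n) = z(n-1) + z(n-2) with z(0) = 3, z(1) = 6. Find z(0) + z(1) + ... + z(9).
Computing the sequence terms: 3, 6, 9, 15, 24, 39, 63, 102, 165, 267
Adding these values together:

693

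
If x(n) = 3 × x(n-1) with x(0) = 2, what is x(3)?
Computing step by step:
x(0) = 2
x(1) = 3 × 2 = 6
x(2) = 3 × 6 = 18
x(3) = 3 × 18 = 54

54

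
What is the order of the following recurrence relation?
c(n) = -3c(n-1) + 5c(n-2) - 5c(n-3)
The order is the largest lag k for which c(n-k) appears. Here the deepest term is c(n-3), so the order is 3.

Order 3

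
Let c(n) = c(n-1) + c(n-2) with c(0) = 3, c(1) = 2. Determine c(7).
Computing the sequence terms:
3, 2, 5, 7, 12, 19, 31, 50

50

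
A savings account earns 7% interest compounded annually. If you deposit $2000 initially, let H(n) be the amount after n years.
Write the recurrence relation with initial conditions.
Each year the balance grows by 7%, i.e. is multiplied by 1 + 7/100 = 1.07, so H(n) = 1.07 × H(n-1). The initial deposit gives H(0) = 2000.
Unrolling gives the closed form H(n) = 2000 × (1.07)ⁿ.

H(n) = 1.07 × H(n-1), H(0) = 2000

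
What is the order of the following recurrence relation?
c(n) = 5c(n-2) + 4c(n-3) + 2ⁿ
The order is the largest lag k for which c(n-k) appears. Here the deepest term is c(n-3) (the 2ⁿ term is non-homogeneous and does not affect the order), so the order is 3.

Order 3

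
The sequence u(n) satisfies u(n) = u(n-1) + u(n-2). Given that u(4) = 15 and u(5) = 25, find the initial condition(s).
Work backwards using u(k) = u(k+2) - u(k+1):
u(3) = u(5) - u(4) = 25 - 15 = 10
u(2) = u(4) - u(3) = 15 - 10 = 5
u(1) = u(3) - u(2) = 10 - 5 = 5
u(0) = u(2) - u(1) = 5 - 5 = 0

u(0) = 0, u(1) = 5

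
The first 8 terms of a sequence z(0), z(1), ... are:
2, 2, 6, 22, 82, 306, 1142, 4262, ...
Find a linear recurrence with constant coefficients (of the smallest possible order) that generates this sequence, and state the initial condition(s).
Look for the lowest-order linear relation among consecutive terms.
Observation: z(n) - 4·z(n-1) - (-1)·z(n-2) = 0 holds for the shown terms, and no order-1 relation z(n) = α·z(n-1) + β fits.
Check at n=3: 4·6 + (-1)·2 = 22. ✓

z(n) = 4z(n-1) - z(n-2), z(0) = 2, z(1) = 2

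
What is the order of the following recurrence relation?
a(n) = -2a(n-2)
The order is the largest lag k for which a(n-k) appears. Here the deepest term is a(n-2), so the order is 2.

Order 2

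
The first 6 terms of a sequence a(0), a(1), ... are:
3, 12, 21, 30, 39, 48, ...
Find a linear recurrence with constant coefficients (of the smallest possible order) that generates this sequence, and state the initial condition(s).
Look for the lowest-order linear relation among consecutive terms.
Observation: consecutive differences are constant (= 9).
Check at n=2: 1·12 + 9 = 21. ✓

a(n) = a(n-1) + 9, a(0) = 3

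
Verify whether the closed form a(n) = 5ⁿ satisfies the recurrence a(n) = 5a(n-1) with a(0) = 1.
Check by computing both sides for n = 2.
From the recurrence with a(0) = 1:
  a(0) = 1, a(1) = 5, a(2) = 25
  so the recurrence gives a(2) = 25.
From the proposed closed form a(n) = 5ⁿ:
  a(2) = 25.
Both sides give 25 at n = 2, and the initial condition(s) match, so the closed form is consistent.

Yes, the closed form is correct.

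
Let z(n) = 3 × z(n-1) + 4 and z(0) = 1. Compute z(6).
Computing step by step:
z(0) = 1
z(1) = 3 × 1 + 4 = 7
z(2) = 3 × 7 + 4 = 25
z(3) = 3 × 25 + 4 = 79
z(4) = 3 × 79 + 4 = 241
z(5) = 3 × 241 + 4 = 727
z(6) = 3 × 727 + 4 = 2185

2185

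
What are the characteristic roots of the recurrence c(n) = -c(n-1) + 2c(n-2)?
Substitute c(n) = rⁿ and divide through by rⁿ⁻²: r² + r - 2 = 0
Factor: (r - 1)(r + 2) = 0, so r = 1, -2.
General solution: c(n) = A·1ⁿ + B·(-2)ⁿ

Characteristic: r² + r - 2 = 0, Roots: r = 1, -2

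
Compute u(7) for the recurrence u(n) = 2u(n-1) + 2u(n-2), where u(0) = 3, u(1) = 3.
Computing the sequence terms:
3, 3, 12, 30, 84, 228, 624, 1704

1704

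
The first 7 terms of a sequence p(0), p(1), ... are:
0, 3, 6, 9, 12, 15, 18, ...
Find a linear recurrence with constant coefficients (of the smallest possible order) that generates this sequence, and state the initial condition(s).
Look for the lowest-order linear relation among consecutive terms.
Observation: consecutive differences are constant (= 3).
Check at n=2: 1·3 + 3 = 6. ✓

p(n) = p(n-1) + 3, p(0) = 0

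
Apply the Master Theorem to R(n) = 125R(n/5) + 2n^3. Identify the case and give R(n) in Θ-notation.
Master Theorem template: R(n) = a·R(n/b) + f(n).
Here: a=125, b=5, f(n)=2n^3
Compute log_b(a) = log_5(125) = 3.
f(n) = 2n^3 = Θ(n^3). Case 2: R(n) = Θ(n^3 log n).

Case 2: R(n) = Θ(n^3 log n)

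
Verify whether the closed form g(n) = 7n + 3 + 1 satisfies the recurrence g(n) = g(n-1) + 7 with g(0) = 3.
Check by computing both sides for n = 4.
From the recurrence with g(0) = 3:
  g(0) = 3, g(1) = 10, g(2) = 17, g(3) = 24, g(4) = 31
  so the recurrence gives g(4) = 31.
From the proposed closed form g(n) = 7n + 3 + 1:
  g(4) = 32.
The recurrence gives 31 but the closed form gives 32, so the closed form does not satisfy the recurrence.

No, the closed form is incorrect.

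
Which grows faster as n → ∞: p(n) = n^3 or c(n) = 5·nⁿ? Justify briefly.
Comparing growth rates:
Growth-rate hierarchy: log n ≺ any polynomial ≺ any exponential cⁿ (c>1) ≺ n! ≺ nⁿ.
super-exponential nⁿ dominates polynomial degree 3 asymptotically.

c(n) grows faster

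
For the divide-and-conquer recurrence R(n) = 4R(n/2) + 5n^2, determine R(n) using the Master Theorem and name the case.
Master Theorem template: R(n) = a·R(n/b) + f(n).
Here: a=4, b=2, f(n)=5n^2
Compute log_b(a) = log_2(4) = 2.
f(n) = 5n^2 = Θ(n^2). Case 2: R(n) = Θ(n^2 log n).

Case 2: R(n) = Θ(n^2 log n)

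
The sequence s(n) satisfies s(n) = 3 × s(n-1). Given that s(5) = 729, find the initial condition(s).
In general s(n) = 3ⁿ · s(0). At n = 5: s(0) = s(5) / 3^5 = 729 / 243 = 3.

s(0) = 3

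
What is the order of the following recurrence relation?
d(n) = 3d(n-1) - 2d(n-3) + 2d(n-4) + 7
The order is the largest lag k for which d(n-k) appears. Here the deepest term is d(n-4) (the 7 term is non-homogeneous and does not affect the order), so the order is 4.

Order 4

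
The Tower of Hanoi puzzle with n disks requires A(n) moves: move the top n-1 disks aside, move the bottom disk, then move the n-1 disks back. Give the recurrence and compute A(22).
Moving n disks = move the top n-1 disks aside (A(n-1) moves) + move the largest disk (1 move) + move the n-1 disks back on top (A(n-1) moves), so A(n) = 2A(n-1) + 1, with A(1) = 1 (a single disk takes one move).
First terms: 1, 3, 7, 15, 31, 63, … — each is one less than a power of 2. Indeed A(n) + 1 = 2(A(n-1) + 1) with A(1) + 1 = 2, so A(n) + 1 = 2ⁿ and A(n) = 2ⁿ - 1.
Hence A(22) = 2^22 - 1 = 4194304 - 1 = 4194303.

A(n) = 2A(n-1) + 1, A(1) = 1; A(22) = 4194303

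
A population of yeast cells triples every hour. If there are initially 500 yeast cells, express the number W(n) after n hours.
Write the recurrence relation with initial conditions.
Each hour multiplies the count by 3, so the count after n hours depends only on the count after n-1 hours: W(n) = 3 × W(n-1). The starting count gives W(0) = 500.
Unrolling n times gives the closed form W(n) = 500 × 3ⁿ.

W(n) = 3 × W(n-1), W(0) = 500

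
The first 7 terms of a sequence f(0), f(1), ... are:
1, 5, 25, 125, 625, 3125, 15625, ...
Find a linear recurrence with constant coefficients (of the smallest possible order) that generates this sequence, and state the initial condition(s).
Look for the lowest-order linear relation among consecutive terms.
Observation: each term is 5× the previous.
Check at n=2: 5·5 = 25. ✓

f(n) = 5 × f(n-1), f(0) = 1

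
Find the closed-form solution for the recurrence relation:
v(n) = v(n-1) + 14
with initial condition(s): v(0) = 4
Recurrence: v(n) = v(n-1) + 14, initial: v(0) = 4.
Each step adds 14, so v(n) = v(0) + 14n = 14n + 4.

v(n) = 14n + 4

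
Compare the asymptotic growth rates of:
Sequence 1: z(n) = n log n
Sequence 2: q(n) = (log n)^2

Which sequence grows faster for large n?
Comparing growth rates:
Growth-rate hierarchy: log n ≺ any polynomial ≺ any exponential cⁿ (c>1) ≺ n! ≺ nⁿ.
polynomial degree 1 (with log factor) dominates polylogarithmic (log n)^2 asymptotically.

z(n) grows faster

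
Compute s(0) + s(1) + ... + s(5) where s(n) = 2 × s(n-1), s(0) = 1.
Computing the sequence terms: 1, 2, 4, 8, 16, 32
Adding these values together:

63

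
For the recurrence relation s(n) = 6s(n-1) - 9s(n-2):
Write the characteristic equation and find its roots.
Substitute s(n) = rⁿ and divide through by rⁿ⁻²: r² - 6r + 9 = 0
Factor: (r - 3)² = 0, so r = 3 (double root).
General solution: s(n) = (A + Bn)·3ⁿ

Characteristic: r² - 6r + 9 = 0, Roots: r = 3 (double root)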